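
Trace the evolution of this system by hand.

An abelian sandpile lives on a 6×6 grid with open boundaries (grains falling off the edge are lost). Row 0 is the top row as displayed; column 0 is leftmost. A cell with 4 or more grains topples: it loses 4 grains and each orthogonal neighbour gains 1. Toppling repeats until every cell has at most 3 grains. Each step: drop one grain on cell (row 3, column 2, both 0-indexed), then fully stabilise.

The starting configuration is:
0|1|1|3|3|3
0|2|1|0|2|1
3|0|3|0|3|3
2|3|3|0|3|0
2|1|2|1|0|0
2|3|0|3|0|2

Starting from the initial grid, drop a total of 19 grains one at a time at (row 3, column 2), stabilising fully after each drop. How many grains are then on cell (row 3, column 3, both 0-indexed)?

3

gen 0: 0|1|1|3|3|3
0|2|1|0|2|1
3|0|3|0|3|3
2|3|3|0|3|0
2|1|2|1|0|0
2|3|0|3|0|2
gen 1: 0|1|1|3|3|3
0|2|2|0|2|1
3|2|0|1|3|3
3|0|2|1|3|0
2|2|3|1|0|0
2|3|0|3|0|2
gen 2: 0|1|1|3|3|3
0|2|2|0|2|1
3|2|0|1|3|3
3|0|3|1|3|0
2|2|3|1|0|0
2|3|0|3|0|2
gen 3: 0|1|1|3|3|3
0|2|2|0|2|1
3|2|1|1|3|3
3|1|1|2|3|0
2|3|0|2|0|0
2|3|1|3|0|2
gen 4: 0|1|1|3|3|3
0|2|2|0|2|1
3|2|1|1|3|3
3|1|2|2|3|0
2|3|0|2|0|0
2|3|1|3|0|2
gen 5: 0|1|1|3|3|3
0|2|2|0|2|1
3|2|1|1|3|3
3|1|3|2|3|0
2|3|0|2|0|0
2|3|1|3|0|2
gen 6: 0|1|1|3|3|3
0|2|2|0|2|1
3|2|2|1|3|3
3|2|0|3|3|0
2|3|1|2|0|0
2|3|1|3|0|2
gen 7: 0|1|1|3|3|3
0|2|2|0|2|1
3|2|2|1|3|3
3|2|1|3|3|0
2|3|1|2|0|0
2|3|1|3|0|2
gen 8: 0|1|1|3|3|3
0|2|2|0|2|1
3|2|2|1|3|3
3|2|2|3|3|0
2|3|1|2|0|0
2|3|1|3|0|2
gen 9: 0|1|1|3|3|3
0|2|2|0|2|1
3|2|2|1|3|3
3|2|3|3|3|0
2|3|1|2|0|0
2|3|1|3|0|2
gen 10: 0|1|1|3|3|3
0|2|2|0|3|2
3|2|3|3|1|0
3|3|1|1|1|2
2|3|2|3|1|0
2|3|1|3|0|2
gen 11: 0|1|1|3|3|3
0|2|2|0|3|2
3|2|3|3|1|0
3|3|2|1|1|2
2|3|2|3|1|0
2|3|1|3|0|2
gen 12: 0|1|1|3|3|3
0|2|2|0|3|2
3|2|3|3|1|0
3|3|3|1|1|2
2|3|2|3|1|0
2|3|1|3|0|2
gen 13: 0|1|1|3|3|3
1|3|3|1|3|2
1|2|3|1|2|0
3|1|2|1|2|2
2|1|0|3|2|0
0|3|1|1|1|2
gen 14: 0|1|1|3|3|3
1|3|3|1|3|2
1|2|3|1|2|0
3|1|3|1|2|2
2|1|0|3|2|0
0|3|1|1|1|2
gen 15: 0|2|2|3|3|3
2|1|1|2|3|2
2|0|2|2|2|0
3|3|1|2|2|2
2|1|1|3|2|0
0|3|1|1|1|2
gen 16: 0|2|2|3|3|3
2|1|1|2|3|2
2|0|2|2|2|0
3|3|2|2|2|2
2|1|1|3|2|0
0|3|1|1|1|2
gen 17: 0|2|2|3|3|3
2|1|1|2|3|2
2|0|2|2|2|0
3|3|3|2|2|2
2|1|1|3|2|0
0|3|1|1|1|2
gen 18: 0|2|2|3|3|3
2|1|1|2|3|2
3|1|3|2|2|0
0|1|1|3|2|2
3|2|2|3|2|0
0|3|1|1|1|2
gen 19: 0|2|2|3|3|3
2|1|1|2|3|2
3|1|3|2|2|0
0|1|2|3|2|2
3|2|2|3|2|0
0|3|1|1|1|2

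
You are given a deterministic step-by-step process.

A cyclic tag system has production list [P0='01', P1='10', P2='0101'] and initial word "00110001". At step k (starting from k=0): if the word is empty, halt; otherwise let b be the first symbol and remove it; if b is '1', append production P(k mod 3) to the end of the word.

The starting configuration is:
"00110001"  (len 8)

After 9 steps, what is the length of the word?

7

t=0: "00110001"  (len 8)
t=1: "0110001"  (len 7)
t=2: "110001"  (len 6)
t=3: "100010101"  (len 9)
t=4: "0001010101"  (len 10)
t=5: "001010101"  (len 9)
t=6: "01010101"  (len 8)
t=7: "1010101"  (len 7)
t=8: "01010110"  (len 8)
t=9: "1010110"  (len 7)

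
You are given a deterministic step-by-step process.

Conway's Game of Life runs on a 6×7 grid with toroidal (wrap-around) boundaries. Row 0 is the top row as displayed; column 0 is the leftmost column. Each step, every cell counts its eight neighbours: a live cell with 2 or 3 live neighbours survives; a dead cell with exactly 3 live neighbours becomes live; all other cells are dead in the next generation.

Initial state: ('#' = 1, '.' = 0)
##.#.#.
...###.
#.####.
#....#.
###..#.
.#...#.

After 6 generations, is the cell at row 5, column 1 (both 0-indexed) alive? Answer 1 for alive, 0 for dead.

0

t=0: ##.#.#.
...###.
#.####.
#....#.
###..#.
.#...#.
t=1: ##.#.#.
#......
.##....
#....#.
#.#.##.
.....#.
t=2: ##..#..
#.....#
##....#
#.####.
.#..##.
#.##.#.
t=3: ..####.
.....#.
..###..
..##...
#......
#.##.#.
t=4: .##..#.
.....#.
..#.#..
.##.#..
....#.#
..#..#.
t=5: .##.###
.#####.
.##.##.
.##.#..
.##.#..
.######
t=6: .......
.......
#......
#...#..
.......
......#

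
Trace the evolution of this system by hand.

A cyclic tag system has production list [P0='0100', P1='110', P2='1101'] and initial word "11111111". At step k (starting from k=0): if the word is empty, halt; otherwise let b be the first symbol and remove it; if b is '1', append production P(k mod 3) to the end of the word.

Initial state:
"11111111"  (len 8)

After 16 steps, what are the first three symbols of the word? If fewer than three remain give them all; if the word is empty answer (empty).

step 0: "11111111"  (len 8)
step 1: "11111110100"  (len 11)
step 2: "1111110100110"  (len 13)
step 3: "1111101001101101"  (len 16)
step 4: "1111010011011010100"  (len 19)
step 5: "111010011011010100110"  (len 21)
step 6: "110100110110101001101101"  (len 24)
step 7: "101001101101010011011010100"  (len 27)
step 8: "01001101101010011011010100110"  (len 29)
step 9: "1001101101010011011010100110"  (len 28)
step 10: "0011011010100110110101001100100"  (len 31)
step 11: "011011010100110110101001100100"  (len 30)
step 12: "11011010100110110101001100100"  (len 29)
step 13: "10110101001101101010011001000100"  (len 32)
step 14: "0110101001101101010011001000100110"  (len 34)
step 15: "110101001101101010011001000100110"  (len 33)
step 16: "101010011011010100110010001001100100"  (len 36)

101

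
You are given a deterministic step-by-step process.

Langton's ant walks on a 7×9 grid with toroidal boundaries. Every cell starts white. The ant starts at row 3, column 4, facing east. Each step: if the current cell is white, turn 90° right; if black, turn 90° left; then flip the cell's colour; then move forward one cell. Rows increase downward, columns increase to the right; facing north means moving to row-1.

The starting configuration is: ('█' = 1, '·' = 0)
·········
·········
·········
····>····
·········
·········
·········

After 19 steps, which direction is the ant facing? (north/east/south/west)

step 0: ·········
·········
·········
····>····
·········
·········
·········
step 1: ·········
·········
·········
····█····
····v····
·········
·········
step 2: ·········
·········
·········
····█····
···<█····
·········
·········
step 3: ·········
·········
·········
···^█····
···██····
·········
·········
step 4: ·········
·········
·········
···█>····
···██····
·········
·········
step 5: ·········
·········
····^····
···█·····
···██····
·········
·········
step 6: ·········
·········
····█>···
···█·····
···██····
·········
·········
step 7: ·········
·········
····██···
···█·v···
···██····
·········
·········
step 8: ·········
·········
····██···
···█<█···
···██····
·········
·········
step 9: ·········
·········
····^█···
···███···
···██····
·········
·········
step 10: ·········
·········
···<·█···
···███···
···██····
·········
·········
step 11: ·········
···^·····
···█·█···
···███···
···██····
·········
·········
step 12: ·········
···█>····
···█·█···
···███···
···██····
·········
·········
step 13: ·········
···██····
···█v█···
···███···
···██····
·········
·········
step 14: ·········
···██····
···<██···
···███···
···██····
·········
·········
step 15: ·········
···██····
····██···
···v██···
···██····
·········
·········
step 16: ·········
···██····
····██···
····>█···
···██····
·········
·········
step 17: ·········
···██····
····^█···
·····█···
···██····
·········
·········
step 18: ·········
···██····
···<·█···
·····█···
···██····
·········
·········
step 19: ·········
···^█····
···█·█···
·····█···
···██····
·········
·········

north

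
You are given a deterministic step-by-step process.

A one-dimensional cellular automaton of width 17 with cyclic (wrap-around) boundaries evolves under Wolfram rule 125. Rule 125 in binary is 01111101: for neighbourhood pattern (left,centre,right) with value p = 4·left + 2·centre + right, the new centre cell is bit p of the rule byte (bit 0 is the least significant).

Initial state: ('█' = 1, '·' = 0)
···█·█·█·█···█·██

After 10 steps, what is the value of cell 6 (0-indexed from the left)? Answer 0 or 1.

step 0: ···█·█·█·█···█·██
step 1: ██·█████████·████
step 2: ·███·······███···
step 3: ·█·███████·█·████
step 4: ████·····█████··█
step 5: ···█████·█···██·█
step 6: ██·█···█████·████
step 7: ·█████·█···███···
step 8: ·█···█████·█·████
step 9: ████·█···█████··█
step 10: ···█████·█···██·█

1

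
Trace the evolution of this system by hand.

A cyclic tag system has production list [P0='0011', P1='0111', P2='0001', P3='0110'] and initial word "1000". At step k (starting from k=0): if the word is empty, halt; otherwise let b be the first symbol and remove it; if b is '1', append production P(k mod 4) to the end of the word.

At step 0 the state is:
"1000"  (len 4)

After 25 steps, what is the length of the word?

step 0: "1000"  (len 4)
step 1: "0000011"  (len 7)
step 2: "000011"  (len 6)
step 3: "00011"  (len 5)
step 4: "0011"  (len 4)
step 5: "011"  (len 3)
step 6: "11"  (len 2)
step 7: "10001"  (len 5)
step 8: "00010110"  (len 8)
step 9: "0010110"  (len 7)
step 10: "010110"  (len 6)
step 11: "10110"  (len 5)
step 12: "01100110"  (len 8)
step 13: "1100110"  (len 7)
step 14: "1001100111"  (len 10)
step 15: "0011001110001"  (len 13)
step 16: "011001110001"  (len 12)
step 17: "11001110001"  (len 11)
step 18: "10011100010111"  (len 14)
step 19: "00111000101110001"  (len 17)
step 20: "0111000101110001"  (len 16)
step 21: "111000101110001"  (len 15)
step 22: "110001011100010111"  (len 18)
step 23: "100010111000101110001"  (len 21)
step 24: "000101110001011100010110"  (len 24)
step 25: "00101110001011100010110"  (len 23)

23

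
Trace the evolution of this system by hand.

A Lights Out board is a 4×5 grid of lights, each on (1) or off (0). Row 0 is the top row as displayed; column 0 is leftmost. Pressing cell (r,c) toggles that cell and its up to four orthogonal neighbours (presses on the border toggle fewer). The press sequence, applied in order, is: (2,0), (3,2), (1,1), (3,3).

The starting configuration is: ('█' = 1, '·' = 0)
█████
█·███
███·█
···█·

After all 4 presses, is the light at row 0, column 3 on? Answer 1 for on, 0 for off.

1

t=0: █████
█·███
███·█
···█·
t=1: █████
··███
··█·█
█··█·
t=2: █████
··███
····█
███··
t=3: █·███
██·██
·█··█
███··
t=4: █·███
██·██
·█·██
██·██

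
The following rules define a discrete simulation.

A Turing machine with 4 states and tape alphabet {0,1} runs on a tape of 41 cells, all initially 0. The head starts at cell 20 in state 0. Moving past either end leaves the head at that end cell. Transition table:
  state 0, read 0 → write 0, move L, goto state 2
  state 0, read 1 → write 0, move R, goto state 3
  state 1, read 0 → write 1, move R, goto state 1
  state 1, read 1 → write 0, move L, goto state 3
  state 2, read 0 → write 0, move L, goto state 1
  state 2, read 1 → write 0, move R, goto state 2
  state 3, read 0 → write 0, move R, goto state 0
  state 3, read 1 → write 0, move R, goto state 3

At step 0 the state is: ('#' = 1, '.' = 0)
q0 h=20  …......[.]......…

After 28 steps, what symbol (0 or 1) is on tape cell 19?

1

0) q0 h=20  …......[.]......…
1) q2 h=19  …......[.]......…
2) q1 h=18  …......[.]......…
3) q1 h=19  ….....#[.]......…
4) q1 h=20  …....##[.]......…
5) q1 h=21  …...###[.]......…
6) q1 h=22  …..####[.]......…
7) q1 h=23  ….#####[.]......…
8) q1 h=24  …######[.]......…
9) q1 h=25  …######[.]......…
10) q1 h=26  …######[.]......…
11) q1 h=27  …######[.]......…
12) q1 h=28  …######[.]......…
13) q1 h=29  …######[.]......…
14) q1 h=30  …######[.]......…
15) q1 h=31  …######[.]......…
16) q1 h=32  …######[.]......…
17) q1 h=33  …######[.]......…
18) q1 h=34  …######[.]......|
19) q1 h=35  …######[.].....|
20) q1 h=36  …######[.]....|
21) q1 h=37  …######[.]...|
22) q1 h=38  …######[.]..|
23) q1 h=39  …######[.].|
24) q1 h=40  …######[.]|
25) q1 h=40  …######[#]|
26) q3 h=39  …######[#].|
27) q3 h=40  …#####.[.]|
28) q0 h=40  …#####.[.]|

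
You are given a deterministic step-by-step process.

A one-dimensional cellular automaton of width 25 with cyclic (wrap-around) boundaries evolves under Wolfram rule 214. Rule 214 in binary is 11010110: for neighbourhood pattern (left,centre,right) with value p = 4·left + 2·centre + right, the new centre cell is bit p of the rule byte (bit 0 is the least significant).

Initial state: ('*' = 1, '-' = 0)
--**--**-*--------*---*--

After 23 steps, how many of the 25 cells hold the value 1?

[0] --**--**-*--------*---*--
[1] -*-***-*-**------***-***-
[2] **--**-*--**----*-**--***
[3] ****-*-***-**--**--***-**
[4] ****-*--**--***-***-**--*
[5] ****-***-***-**--**--***-
[6] -***--**--**--***-***-**-
[7] *-****-***-***-**--**--**
[8] *--***--**--**--***-***-*
[9] ***-****-***-***-**--**--
[10] -**--***--**--**--***-***
[11] --***-****-***-***-**--**
[12] **-**--***--**--**--***-*
[13] **--***-****-***-***-**--
[14] -***-**--***--**--**--***
[15] --**--***-****-***-***-**
[16] **-***-**--***--**--**--*
[17] **--**--***-****-***-***-
[18] -***-***-**--***--**--**-
[19] *-**--**--***-****-***-**
[20] *--***-***-**--***--**--*
[21] ***-**--**--***-****-***-
[22] -**--***-***-**--***--**-
[23] *-***-**--**--***-****-**

17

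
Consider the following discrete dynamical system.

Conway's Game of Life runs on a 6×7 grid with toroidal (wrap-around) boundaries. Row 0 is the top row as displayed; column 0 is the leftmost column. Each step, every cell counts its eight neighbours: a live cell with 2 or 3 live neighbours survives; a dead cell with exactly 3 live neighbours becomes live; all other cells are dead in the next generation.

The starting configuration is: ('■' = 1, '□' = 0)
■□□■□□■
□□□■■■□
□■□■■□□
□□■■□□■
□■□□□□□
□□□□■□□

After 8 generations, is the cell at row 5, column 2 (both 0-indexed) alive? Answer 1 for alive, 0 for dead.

0

0) ■□□■□□■
□□□■■■□
□■□■■□□
□□■■□□■
□■□□□□□
□□□□■□□
1) □□□■□□■
■□□□□■■
□□□□□□□
■■□■■□□
□□■■□□□
■□□□□□□
2) □□□□□■□
■□□□□■■
□■□□■■□
□■□■■□□
■□■■■□□
□□■■□□□
3) □□□□■■□
■□□□□□□
□■■■□□□
■■□□□□□
□□□□□□□
□■■□□□□
4) □■□□□□□
□■■■■□□
□□■□□□□
■■□□□□□
■□■□□□□
□□□□□□□
5) □■□■□□□
□■□■□□□
■□□□□□□
■□■□□□□
■□□□□□□
□■□□□□□
6) ■■□□□□□
■■□□□□□
■□■□□□□
■□□□□□■
■□□□□□□
■■■□□□□
7) □□□□□□■
□□■□□□■
□□□□□□□
■□□□□□■
□□□□□□□
□□■□□□■
8) ■□□□□■■
□□□□□□□
■□□□□□■
□□□□□□□
■□□□□□■
□□□□□□□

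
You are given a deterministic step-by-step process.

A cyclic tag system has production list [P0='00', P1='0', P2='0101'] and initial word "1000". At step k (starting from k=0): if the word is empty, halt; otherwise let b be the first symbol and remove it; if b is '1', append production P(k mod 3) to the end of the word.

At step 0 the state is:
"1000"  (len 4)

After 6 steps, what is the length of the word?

step 0: "1000"  (len 4)
step 1: "00000"  (len 5)
step 2: "0000"  (len 4)
step 3: "000"  (len 3)
step 4: "00"  (len 2)
step 5: "0"  (len 1)
step 6: (halted — word empty)

0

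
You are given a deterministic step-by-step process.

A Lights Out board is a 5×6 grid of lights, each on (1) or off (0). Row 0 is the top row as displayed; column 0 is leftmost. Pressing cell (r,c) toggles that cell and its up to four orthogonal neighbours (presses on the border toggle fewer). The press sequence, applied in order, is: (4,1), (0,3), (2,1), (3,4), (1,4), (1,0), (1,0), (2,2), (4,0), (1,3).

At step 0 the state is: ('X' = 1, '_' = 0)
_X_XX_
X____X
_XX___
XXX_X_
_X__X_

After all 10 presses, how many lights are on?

step 0: _X_XX_
X____X
_XX___
XXX_X_
_X__X_
step 1: _X_XX_
X____X
_XX___
X_X_X_
X_X_X_
step 2: _XX___
X__X_X
_XX___
X_X_X_
X_X_X_
step 3: _XX___
XX_X_X
X_____
XXX_X_
X_X_X_
step 4: _XX___
XX_X_X
X___X_
XXXX_X
X_X___
step 5: _XX_X_
XX__X_
X_____
XXXX_X
X_X___
step 6: XXX_X_
____X_
______
XXXX_X
X_X___
step 7: _XX_X_
XX__X_
X_____
XXXX_X
X_X___
step 8: _XX_X_
XXX_X_
XXXX__
XX_X_X
X_X___
step 9: _XX_X_
XXX_X_
XXXX__
_X_X_X
_XX___
step 10: _XXXX_
XX_X__
XXX___
_X_X_X
_XX___

15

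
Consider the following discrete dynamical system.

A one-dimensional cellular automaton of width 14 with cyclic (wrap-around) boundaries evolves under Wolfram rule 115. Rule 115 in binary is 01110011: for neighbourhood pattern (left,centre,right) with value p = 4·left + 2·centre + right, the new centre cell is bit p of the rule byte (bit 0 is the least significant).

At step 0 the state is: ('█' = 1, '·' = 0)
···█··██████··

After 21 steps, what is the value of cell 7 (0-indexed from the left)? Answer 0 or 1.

t=0: ···█··██████··
t=1: ███·██·····███
t=2: ··██·██████···
t=3: ██·██·····████
t=4: ·██·██████····
t=5: █·██·····█████
t=6: ██·██████·····
t=7: ·██·····██████
t=8: █·██████·····█
t=9: ██·····██████·
t=10: ·██████·····██
t=11: █·····██████·█
t=12: ██████·····██·
t=13: ·····██████·██
t=14: █████·····██·█
t=15: ····██████·██·
t=16: ████·····██·██
t=17: ···██████·██··
t=18: ███·····██·███
t=19: ··██████·██···
t=20: ██·····██·████
t=21: ·██████·██····

0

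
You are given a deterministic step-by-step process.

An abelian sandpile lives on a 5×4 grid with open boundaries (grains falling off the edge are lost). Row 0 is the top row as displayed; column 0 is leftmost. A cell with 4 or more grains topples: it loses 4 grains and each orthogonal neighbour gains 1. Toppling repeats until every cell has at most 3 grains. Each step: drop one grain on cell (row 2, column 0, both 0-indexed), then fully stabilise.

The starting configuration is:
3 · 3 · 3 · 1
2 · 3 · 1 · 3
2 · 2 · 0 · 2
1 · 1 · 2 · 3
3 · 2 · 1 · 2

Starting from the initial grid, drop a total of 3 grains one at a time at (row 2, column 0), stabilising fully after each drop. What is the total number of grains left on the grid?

42

[0] 3 · 3 · 3 · 1
2 · 3 · 1 · 3
2 · 2 · 0 · 2
1 · 1 · 2 · 3
3 · 2 · 1 · 2
[1] 3 · 3 · 3 · 1
2 · 3 · 1 · 3
3 · 2 · 0 · 2
1 · 1 · 2 · 3
3 · 2 · 1 · 2
[2] 3 · 3 · 3 · 1
3 · 3 · 1 · 3
0 · 3 · 0 · 2
2 · 1 · 2 · 3
3 · 2 · 1 · 2
[3] 3 · 3 · 3 · 1
3 · 3 · 1 · 3
1 · 3 · 0 · 2
2 · 1 · 2 · 3
3 · 2 · 1 · 2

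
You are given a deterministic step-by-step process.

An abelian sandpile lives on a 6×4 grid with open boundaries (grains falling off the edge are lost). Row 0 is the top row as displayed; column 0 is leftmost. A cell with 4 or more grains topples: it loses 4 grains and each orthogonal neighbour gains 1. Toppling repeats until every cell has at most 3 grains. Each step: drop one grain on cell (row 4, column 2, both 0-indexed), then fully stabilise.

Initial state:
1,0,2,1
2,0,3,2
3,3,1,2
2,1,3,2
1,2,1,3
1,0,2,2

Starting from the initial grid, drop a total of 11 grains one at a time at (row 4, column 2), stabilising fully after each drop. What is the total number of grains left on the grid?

41

0) 1,0,2,1
2,0,3,2
3,3,1,2
2,1,3,2
1,2,1,3
1,0,2,2
1) 1,0,2,1
2,0,3,2
3,3,1,2
2,1,3,2
1,2,2,3
1,0,2,2
2) 1,0,2,1
2,0,3,2
3,3,1,2
2,1,3,2
1,2,3,3
1,0,2,2
3) 1,0,2,1
2,0,3,2
3,3,2,3
2,2,1,0
1,3,2,1
1,0,3,3
4) 1,0,2,1
2,0,3,2
3,3,2,3
2,2,1,0
1,3,3,1
1,0,3,3
5) 1,0,2,1
2,0,3,2
3,3,2,3
2,3,2,0
2,0,2,3
1,2,1,0
6) 1,0,2,1
2,0,3,2
3,3,2,3
2,3,2,0
2,0,3,3
1,2,1,0
7) 1,0,2,1
2,0,3,2
3,3,2,3
2,3,3,1
2,1,1,0
1,2,2,1
8) 1,0,2,1
2,0,3,2
3,3,2,3
2,3,3,1
2,1,2,0
1,2,2,1
9) 1,0,2,1
2,0,3,2
3,3,2,3
2,3,3,1
2,1,3,0
1,2,2,1
10) 1,0,3,2
3,2,1,0
1,2,2,1
0,2,2,3
3,3,1,1
1,2,3,1
11) 1,0,3,2
3,2,1,0
1,2,2,1
0,2,2,3
3,3,2,1
1,2,3,1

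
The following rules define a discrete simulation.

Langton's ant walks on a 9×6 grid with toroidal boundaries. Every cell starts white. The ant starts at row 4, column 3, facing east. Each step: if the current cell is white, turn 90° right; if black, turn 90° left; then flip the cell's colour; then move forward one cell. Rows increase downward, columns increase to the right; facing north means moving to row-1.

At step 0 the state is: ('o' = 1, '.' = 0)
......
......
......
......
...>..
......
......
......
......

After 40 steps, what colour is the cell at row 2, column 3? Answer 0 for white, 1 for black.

1

[0] ......
......
......
......
...>..
......
......
......
......
[1] ......
......
......
......
...o..
...v..
......
......
......
[2] ......
......
......
......
...o..
..<o..
......
......
......
[3] ......
......
......
......
..^o..
..oo..
......
......
......
[4] ......
......
......
......
..o>..
..oo..
......
......
......
[5] ......
......
......
...^..
..o...
..oo..
......
......
......
[6] ......
......
......
...o>.
..o...
..oo..
......
......
......
[7] ......
......
......
...oo.
..o.v.
..oo..
......
......
......
[8] ......
......
......
...oo.
..o<o.
..oo..
......
......
......
[9] ......
......
......
...^o.
..ooo.
..oo..
......
......
......
[10] ......
......
......
..<.o.
..ooo.
..oo..
......
......
......
[11] ......
......
..^...
..o.o.
..ooo.
..oo..
......
......
......
[12] ......
......
..o>..
..o.o.
..ooo.
..oo..
......
......
......
[13] ......
......
..oo..
..ovo.
..ooo.
..oo..
......
......
......
[14] ......
......
..oo..
..<oo.
..ooo.
..oo..
......
......
......
[15] ......
......
..oo..
...oo.
..voo.
..oo..
......
......
......
[16] ......
......
..oo..
...oo.
...>o.
..oo..
......
......
......
[17] ......
......
..oo..
...^o.
....o.
..oo..
......
......
......
[18] ......
......
..oo..
..<.o.
....o.
..oo..
......
......
......
[19] ......
......
..^o..
..o.o.
....o.
..oo..
......
......
......
[20] ......
......
.<.o..
..o.o.
....o.
..oo..
......
......
......
[21] ......
.^....
.o.o..
..o.o.
....o.
..oo..
......
......
......
[22] ......
.o>...
.o.o..
..o.o.
....o.
..oo..
......
......
......
[23] ......
.oo...
.ovo..
..o.o.
....o.
..oo..
......
......
......
[24] ......
.oo...
.<oo..
..o.o.
....o.
..oo..
......
......
......
[25] ......
.oo...
..oo..
.vo.o.
....o.
..oo..
......
......
......
[26] ......
.oo...
..oo..
<oo.o.
....o.
..oo..
......
......
......
[27] ......
.oo...
^.oo..
ooo.o.
....o.
..oo..
......
......
......
[28] ......
.oo...
o>oo..
ooo.o.
....o.
..oo..
......
......
......
[29] ......
.oo...
oooo..
ovo.o.
....o.
..oo..
......
......
......
[30] ......
.oo...
oooo..
o.>.o.
....o.
..oo..
......
......
......
[31] ......
.oo...
oo^o..
o...o.
....o.
..oo..
......
......
......
[32] ......
.oo...
o<.o..
o...o.
....o.
..oo..
......
......
......
[33] ......
.oo...
o..o..
ov..o.
....o.
..oo..
......
......
......
[34] ......
.oo...
o..o..
<o..o.
....o.
..oo..
......
......
......
[35] ......
.oo...
o..o..
.o..o.
v...o.
..oo..
......
......
......
[36] ......
.oo...
o..o..
.o..o.
o...o<
..oo..
......
......
......
[37] ......
.oo...
o..o..
.o..o^
o...oo
..oo..
......
......
......
[38] ......
.oo...
o..o..
>o..oo
o...oo
..oo..
......
......
......
[39] ......
.oo...
o..o..
oo..oo
v...oo
..oo..
......
......
......
[40] ......
.oo...
o..o..
oo..oo
.>..oo
..oo..
......
......
......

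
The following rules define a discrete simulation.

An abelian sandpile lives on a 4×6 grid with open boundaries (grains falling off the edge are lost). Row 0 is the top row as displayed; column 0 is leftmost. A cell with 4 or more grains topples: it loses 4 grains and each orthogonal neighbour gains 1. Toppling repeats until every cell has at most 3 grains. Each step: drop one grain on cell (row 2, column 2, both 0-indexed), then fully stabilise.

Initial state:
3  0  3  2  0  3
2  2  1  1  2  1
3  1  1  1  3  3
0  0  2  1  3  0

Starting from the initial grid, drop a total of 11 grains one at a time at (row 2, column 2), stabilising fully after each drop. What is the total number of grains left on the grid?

step 0: 3  0  3  2  0  3
2  2  1  1  2  1
3  1  1  1  3  3
0  0  2  1  3  0
step 1: 3  0  3  2  0  3
2  2  1  1  2  1
3  1  2  1  3  3
0  0  2  1  3  0
step 2: 3  0  3  2  0  3
2  2  1  1  2  1
3  1  3  1  3  3
0  0  2  1  3  0
step 3: 3  0  3  2  0  3
2  2  2  1  2  1
3  2  0  2  3  3
0  0  3  1  3  0
step 4: 3  0  3  2  0  3
2  2  2  1  2  1
3  2  1  2  3  3
0  0  3  1  3  0
step 5: 3  0  3  2  0  3
2  2  2  1  2  1
3  2  2  2  3  3
0  0  3  1  3  0
step 6: 3  0  3  2  0  3
2  2  2  1  2  1
3  2  3  2  3  3
0  0  3  1  3  0
step 7: 3  0  3  2  0  3
2  2  3  1  2  1
3  3  1  3  3  3
0  1  0  2  3  0
step 8: 3  0  3  2  0  3
2  2  3  1  2  1
3  3  2  3  3  3
0  1  0  2  3  0
step 9: 3  0  3  2  0  3
2  2  3  1  2  1
3  3  3  3  3  3
0  1  0  2  3  0
step 10: 0  3  0  3  0  3
1  1  2  3  3  2
1  2  3  2  2  0
1  2  2  0  1  2
step 11: 0  3  0  3  0  3
1  1  3  3  3  2
1  3  0  3  2  0
1  2  3  0  1  2

40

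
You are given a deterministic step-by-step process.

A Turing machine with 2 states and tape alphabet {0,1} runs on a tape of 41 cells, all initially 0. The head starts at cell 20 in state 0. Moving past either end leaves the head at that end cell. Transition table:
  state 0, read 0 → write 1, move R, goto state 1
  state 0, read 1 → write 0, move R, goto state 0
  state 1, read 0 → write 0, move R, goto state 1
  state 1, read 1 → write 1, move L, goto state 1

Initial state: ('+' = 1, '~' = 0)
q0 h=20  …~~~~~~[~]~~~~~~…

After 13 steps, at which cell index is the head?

step 0: q0 h=20  …~~~~~~[~]~~~~~~…
step 1: q1 h=21  …~~~~~+[~]~~~~~~…
step 2: q1 h=22  …~~~~+~[~]~~~~~~…
step 3: q1 h=23  …~~~+~~[~]~~~~~~…
step 4: q1 h=24  …~~+~~~[~]~~~~~~…
step 5: q1 h=25  …~+~~~~[~]~~~~~~…
step 6: q1 h=26  …+~~~~~[~]~~~~~~…
step 7: q1 h=27  …~~~~~~[~]~~~~~~…
step 8: q1 h=28  …~~~~~~[~]~~~~~~…
step 9: q1 h=29  …~~~~~~[~]~~~~~~…
step 10: q1 h=30  …~~~~~~[~]~~~~~~…
step 11: q1 h=31  …~~~~~~[~]~~~~~~…
step 12: q1 h=32  …~~~~~~[~]~~~~~~…
step 13: q1 h=33  …~~~~~~[~]~~~~~~…

33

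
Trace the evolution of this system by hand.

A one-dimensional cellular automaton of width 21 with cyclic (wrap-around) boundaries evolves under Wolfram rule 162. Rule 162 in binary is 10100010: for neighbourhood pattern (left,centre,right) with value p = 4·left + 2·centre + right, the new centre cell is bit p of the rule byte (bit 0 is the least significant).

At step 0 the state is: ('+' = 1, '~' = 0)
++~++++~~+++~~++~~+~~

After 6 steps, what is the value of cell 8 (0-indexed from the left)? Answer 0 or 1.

[0] ++~++++~~+++~~++~~+~~
[1] ~~+~++~~+~+~~+~~~+~~+
[2] ~+~+~~~+~+~~+~~~+~~+~
[3] +~+~~~+~+~~+~~~+~~+~~
[4] ~+~~~+~+~~+~~~+~~+~~+
[5] +~~~+~+~~+~~~+~~+~~+~
[6] ~~~+~+~~+~~~+~~+~~+~+

1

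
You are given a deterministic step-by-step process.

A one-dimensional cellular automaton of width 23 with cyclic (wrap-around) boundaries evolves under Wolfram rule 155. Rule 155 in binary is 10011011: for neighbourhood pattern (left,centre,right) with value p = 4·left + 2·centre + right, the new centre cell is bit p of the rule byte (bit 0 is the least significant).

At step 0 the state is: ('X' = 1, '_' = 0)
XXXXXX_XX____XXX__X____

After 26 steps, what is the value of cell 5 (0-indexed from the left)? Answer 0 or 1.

0) XXXXXX_XX____XXX__X____
1) XXXXX__X_XXXXXX_XX_XXXX
2) XXXX_XX__XXXXX__X__XXXX
3) XXX__X_XXXXXX_XX_XXXXXX
4) XX_XX__XXXXX__X__XXXXXX
5) X__X_XXXXXX_XX_XXXXXXXX
6) _XX__XXXXX__X__XXXXXXXX
7) _X_XXXXXX_XX_XXXXXXXXX_
8) X__XXXXX__X__XXXXXXXX_X
9) _XXXXXX_XX_XXXXXXXXX__X
10) _XXXXX__X__XXXXXXXX_XX_
11) XXXXX_XX_XXXXXXXXX__X_X
12) XXXX__X__XXXXXXXX_XX__X
13) XXX_XX_XXXXXXXXX__X_XXX
14) XX__X__XXXXXXXX_XX__XXX
15) X_XX_XXXXXXXXX__X_XXXXX
16) __X__XXXXXXXX_XX__XXXXX
17) XX_XXXXXXXXX__X_XXXXXX_
18) X__XXXXXXXX_XX__XXXXX__
19) _XXXXXXXXX__X_XXXXXX_XX
20) _XXXXXXXX_XX__XXXXX__X_
21) XXXXXXXX__X_XXXXXX_XX_X
22) XXXXXXX_XX__XXXXX__X__X
23) XXXXXX__X_XXXXXX_XX_XXX
24) XXXXX_XX__XXXXX__X__XXX
25) XXXX__X_XXXXXX_XX_XXXXX
26) XXX_XX__XXXXX__X__XXXXX

1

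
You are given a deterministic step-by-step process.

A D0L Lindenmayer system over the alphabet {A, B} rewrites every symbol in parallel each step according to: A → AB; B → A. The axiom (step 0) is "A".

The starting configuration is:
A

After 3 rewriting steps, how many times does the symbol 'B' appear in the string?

2

0) A
1) AB
2) ABA
3) ABAAB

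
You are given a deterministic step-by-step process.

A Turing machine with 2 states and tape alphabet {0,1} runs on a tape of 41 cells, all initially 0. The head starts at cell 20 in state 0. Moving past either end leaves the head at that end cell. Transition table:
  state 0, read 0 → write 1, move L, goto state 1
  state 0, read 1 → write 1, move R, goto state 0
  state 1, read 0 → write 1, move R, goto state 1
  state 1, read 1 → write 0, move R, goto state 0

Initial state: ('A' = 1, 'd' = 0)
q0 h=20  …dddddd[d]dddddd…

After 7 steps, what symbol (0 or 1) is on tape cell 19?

1

[0] q0 h=20  …dddddd[d]dddddd…
[1] q1 h=19  …dddddd[d]Addddd…
[2] q1 h=20  …dddddA[A]dddddd…
[3] q0 h=21  …ddddAd[d]dddddd…
[4] q1 h=20  …dddddA[d]Addddd…
[5] q1 h=21  …ddddAA[A]dddddd…
[6] q0 h=22  …dddAAd[d]dddddd…
[7] q1 h=21  …ddddAA[d]Addddd…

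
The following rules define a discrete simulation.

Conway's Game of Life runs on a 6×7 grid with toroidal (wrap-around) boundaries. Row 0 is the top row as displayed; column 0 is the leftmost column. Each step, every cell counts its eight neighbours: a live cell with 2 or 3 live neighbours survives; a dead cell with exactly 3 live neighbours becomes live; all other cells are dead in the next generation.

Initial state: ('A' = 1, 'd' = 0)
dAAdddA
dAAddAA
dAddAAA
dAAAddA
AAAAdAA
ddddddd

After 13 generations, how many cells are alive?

6

step 0: dAAdddA
dAAddAA
dAddAAA
dAAAddA
AAAAdAA
ddddddd
step 1: dAAddAA
dddAAdd
ddddAdd
ddddddd
dddAAAA
dddAdAd
step 2: ddAddAA
ddAAAdd
dddAAdd
dddAddd
dddAdAA
AddAddd
step 3: dAAddAA
ddAdddd
ddddddd
ddAAdAd
ddAAddA
AdAAddd
step 4: AdddddA
dAAdddd
ddAAddd
ddAAAdd
ddddddA
AdddAAd
step 5: AddddAA
AAAAddd
ddddAdd
ddAdAdd
ddddddA
AddddAd
step 6: ddAdAAd
AAAAAAd
ddddAdd
dddAdAd
dddddAA
AddddAd
step 7: AdAdddd
dAAdddA
dAddddA
dddddAA
dddddAd
ddddddd
step 8: AdAdddd
ddAdddA
dAAdddA
AddddAA
dddddAA
ddddddd
step 9: dAddddd
ddAAddA
dAAdddd
dAddddd
AddddAd
ddddddA
step 10: AdAdddd
AddAddd
AAdAddd
AAAdddd
AdddddA
AdddddA
step 11: Adddddd
AddAddA
dddAddA
ddAdddd
ddddddd
ddddddd
step 12: AdddddA
AdddddA
AdAAddA
ddddddd
ddddddd
ddddddd
step 13: AdddddA
dddddAd
AAddddA
ddddddd
ddddddd
ddddddd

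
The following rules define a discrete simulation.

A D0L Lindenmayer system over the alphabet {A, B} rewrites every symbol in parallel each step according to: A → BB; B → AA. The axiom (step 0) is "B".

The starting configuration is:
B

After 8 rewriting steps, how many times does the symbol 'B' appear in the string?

0) B
1) AA
2) BBBB
3) AAAAAAAA
4) BBBBBBBBBBBBBBBB
5) AAAAAAAAAAAAAAAAAAAAAAAAAAAAAAAA
6) BBBBBBBBBBBBBBBBBBBBBBBBBBBBBBBBBBBBBBBBBBBBBBBBBBBBBBBBBBBBBBBB
7) AAAAAAAAAAAAAAAAAAAAAAAAAAAAAAAAAAAAAAAAAAAAAAAAAAAAAAAAAA…AAAAAAAAAAAAAAAAAAAAAAAAAAAAAAAAAAAAAAAAAAAAAAAAAAAAAAAAAA  (len 128)
8) BBBBBBBBBBBBBBBBBBBBBBBBBBBBBBBBBBBBBBBBBBBBBBBBBBBBBBBBBB…BBBBBBBBBBBBBBBBBBBBBBBBBBBBBBBBBBBBBBBBBBBBBBBBBBBBBBBBBB  (len 256)

256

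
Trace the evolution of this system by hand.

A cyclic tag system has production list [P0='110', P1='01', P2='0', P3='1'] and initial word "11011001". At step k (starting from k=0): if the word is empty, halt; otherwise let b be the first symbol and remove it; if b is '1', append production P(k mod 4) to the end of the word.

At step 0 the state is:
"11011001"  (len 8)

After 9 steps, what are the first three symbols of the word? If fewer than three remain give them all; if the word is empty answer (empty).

100

[0] "11011001"  (len 8)
[1] "1011001110"  (len 10)
[2] "01100111001"  (len 11)
[3] "1100111001"  (len 10)
[4] "1001110011"  (len 10)
[5] "001110011110"  (len 12)
[6] "01110011110"  (len 11)
[7] "1110011110"  (len 10)
[8] "1100111101"  (len 10)
[9] "100111101110"  (len 12)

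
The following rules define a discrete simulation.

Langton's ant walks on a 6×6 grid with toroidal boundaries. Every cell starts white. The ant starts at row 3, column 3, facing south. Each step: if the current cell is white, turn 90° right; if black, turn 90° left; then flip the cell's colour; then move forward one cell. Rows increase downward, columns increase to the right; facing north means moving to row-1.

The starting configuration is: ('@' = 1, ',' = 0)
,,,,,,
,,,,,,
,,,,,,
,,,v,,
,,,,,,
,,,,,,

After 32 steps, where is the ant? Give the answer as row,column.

[0] ,,,,,,
,,,,,,
,,,,,,
,,,v,,
,,,,,,
,,,,,,
[1] ,,,,,,
,,,,,,
,,,,,,
,,<@,,
,,,,,,
,,,,,,
[2] ,,,,,,
,,,,,,
,,^,,,
,,@@,,
,,,,,,
,,,,,,
[3] ,,,,,,
,,,,,,
,,@>,,
,,@@,,
,,,,,,
,,,,,,
[4] ,,,,,,
,,,,,,
,,@@,,
,,@v,,
,,,,,,
,,,,,,
[5] ,,,,,,
,,,,,,
,,@@,,
,,@,>,
,,,,,,
,,,,,,
[6] ,,,,,,
,,,,,,
,,@@,,
,,@,@,
,,,,v,
,,,,,,
[7] ,,,,,,
,,,,,,
,,@@,,
,,@,@,
,,,<@,
,,,,,,
[8] ,,,,,,
,,,,,,
,,@@,,
,,@^@,
,,,@@,
,,,,,,
[9] ,,,,,,
,,,,,,
,,@@,,
,,@@>,
,,,@@,
,,,,,,
[10] ,,,,,,
,,,,,,
,,@@^,
,,@@,,
,,,@@,
,,,,,,
[11] ,,,,,,
,,,,,,
,,@@@>
,,@@,,
,,,@@,
,,,,,,
[12] ,,,,,,
,,,,,,
,,@@@@
,,@@,v
,,,@@,
,,,,,,
[13] ,,,,,,
,,,,,,
,,@@@@
,,@@<@
,,,@@,
,,,,,,
[14] ,,,,,,
,,,,,,
,,@@^@
,,@@@@
,,,@@,
,,,,,,
[15] ,,,,,,
,,,,,,
,,@<,@
,,@@@@
,,,@@,
,,,,,,
[16] ,,,,,,
,,,,,,
,,@,,@
,,@v@@
,,,@@,
,,,,,,
[17] ,,,,,,
,,,,,,
,,@,,@
,,@,>@
,,,@@,
,,,,,,
[18] ,,,,,,
,,,,,,
,,@,^@
,,@,,@
,,,@@,
,,,,,,
[19] ,,,,,,
,,,,,,
,,@,@>
,,@,,@
,,,@@,
,,,,,,
[20] ,,,,,,
,,,,,^
,,@,@,
,,@,,@
,,,@@,
,,,,,,
[21] ,,,,,,
>,,,,@
,,@,@,
,,@,,@
,,,@@,
,,,,,,
[22] ,,,,,,
@,,,,@
v,@,@,
,,@,,@
,,,@@,
,,,,,,
[23] ,,,,,,
@,,,,@
@,@,@<
,,@,,@
,,,@@,
,,,,,,
[24] ,,,,,,
@,,,,^
@,@,@@
,,@,,@
,,,@@,
,,,,,,
[25] ,,,,,,
@,,,<,
@,@,@@
,,@,,@
,,,@@,
,,,,,,
[26] ,,,,^,
@,,,@,
@,@,@@
,,@,,@
,,,@@,
,,,,,,
[27] ,,,,@>
@,,,@,
@,@,@@
,,@,,@
,,,@@,
,,,,,,
[28] ,,,,@@
@,,,@v
@,@,@@
,,@,,@
,,,@@,
,,,,,,
[29] ,,,,@@
@,,,<@
@,@,@@
,,@,,@
,,,@@,
,,,,,,
[30] ,,,,@@
@,,,,@
@,@,v@
,,@,,@
,,,@@,
,,,,,,
[31] ,,,,@@
@,,,,@
@,@,,>
,,@,,@
,,,@@,
,,,,,,
[32] ,,,,@@
@,,,,^
@,@,,,
,,@,,@
,,,@@,
,,,,,,

1,5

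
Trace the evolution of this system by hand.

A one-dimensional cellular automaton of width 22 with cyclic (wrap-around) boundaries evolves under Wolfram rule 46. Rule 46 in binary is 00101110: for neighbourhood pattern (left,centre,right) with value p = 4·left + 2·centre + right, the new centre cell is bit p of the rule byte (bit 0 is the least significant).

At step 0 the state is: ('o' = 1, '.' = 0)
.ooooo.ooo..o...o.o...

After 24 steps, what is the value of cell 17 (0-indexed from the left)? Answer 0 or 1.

0

gen 0: .ooooo.ooo..o...o.o...
gen 1: oo....oo...oo..oooo...
gen 2: o....oo...oo..oo.....o
gen 3: ....oo...oo..oo.....oo
gen 4: ...oo...oo..oo.....oo.
gen 5: ..oo...oo..oo.....oo..
gen 6: .oo...oo..oo.....oo...
gen 7: oo...oo..oo.....oo....
gen 8: o...oo..oo.....oo....o
gen 9: ...oo..oo.....oo....oo
gen 10: ..oo..oo.....oo....oo.
gen 11: .oo..oo.....oo....oo..
gen 12: oo..oo.....oo....oo...
gen 13: o..oo.....oo....oo...o
gen 14: ..oo.....oo....oo...oo
gen 15: .oo.....oo....oo...oo.
gen 16: oo.....oo....oo...oo..
gen 17: o.....oo....oo...oo..o
gen 18: .....oo....oo...oo..oo
gen 19: ....oo....oo...oo..oo.
gen 20: ...oo....oo...oo..oo..
gen 21: ..oo....oo...oo..oo...
gen 22: .oo....oo...oo..oo....
gen 23: oo....oo...oo..oo.....
gen 24: o....oo...oo..oo.....o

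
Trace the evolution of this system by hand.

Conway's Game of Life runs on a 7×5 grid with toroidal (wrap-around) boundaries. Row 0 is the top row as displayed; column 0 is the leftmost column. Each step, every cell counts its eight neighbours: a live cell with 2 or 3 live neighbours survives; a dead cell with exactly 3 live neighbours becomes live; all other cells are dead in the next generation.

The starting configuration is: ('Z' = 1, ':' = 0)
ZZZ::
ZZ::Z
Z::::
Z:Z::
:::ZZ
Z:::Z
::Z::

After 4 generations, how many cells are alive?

2

step 0: ZZZ::
ZZ::Z
Z::::
Z:Z::
:::ZZ
Z:::Z
::Z::
step 1: ::ZZZ
::Z:Z
:::::
ZZ:Z:
:Z:Z:
Z:::Z
::ZZZ
step 2: ZZ:::
::Z:Z
ZZZZZ
ZZ::Z
:Z:Z:
ZZ:::
:ZZ::
step 3: Z::Z:
:::::
:::::
:::::
:::::
Z::::
::Z::
step 4: :::::
:::::
:::::
:::::
:::::
:::::
:Z::Z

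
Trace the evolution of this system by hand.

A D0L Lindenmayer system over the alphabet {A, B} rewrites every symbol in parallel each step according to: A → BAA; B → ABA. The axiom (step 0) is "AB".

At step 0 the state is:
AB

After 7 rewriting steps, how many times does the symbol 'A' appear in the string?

2916

gen 0: AB
gen 1: BAAABA
gen 2: ABABAABAABAAABABAA
gen 3: BAAABABAAABABAABAAABABAABAAABABAABAABAAABABAAABABAABAA
gen 4: ABABAABAABAAABABAAABABAABAABAAABABAAABABAABAAABABAABAABAAA…ABAAABABAABAABAAABABAAABABAABAABAAABABAAABABAABAAABABAABAA  (len 162)
gen 5: BAAABABAAABABAABAAABABAABAAABABAABAABAAABABAAABABAABAABAAA…ABAABAAABABAAABABAABAAABABAABAABAAABABAAABABAABAAABABAABAA  (len 486)
gen 6: ABABAABAABAAABABAAABABAABAABAAABABAAABABAABAAABABAABAABAAA…ABAABAAABABAAABABAABAAABABAABAABAAABABAAABABAABAAABABAABAA  (len 1458)
gen 7: BAAABABAAABABAABAAABABAABAAABABAABAABAAABABAAABABAABAABAAA…ABAABAAABABAAABABAABAAABABAABAABAAABABAAABABAABAAABABAABAA  (len 4374)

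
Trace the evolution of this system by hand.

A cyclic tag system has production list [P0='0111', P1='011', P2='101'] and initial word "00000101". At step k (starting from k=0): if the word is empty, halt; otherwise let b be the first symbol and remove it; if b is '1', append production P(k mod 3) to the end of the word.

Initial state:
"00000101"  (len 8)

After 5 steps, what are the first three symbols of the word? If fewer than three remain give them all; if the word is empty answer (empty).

101

k=0  "00000101"  (len 8)
k=1  "0000101"  (len 7)
k=2  "000101"  (len 6)
k=3  "00101"  (len 5)
k=4  "0101"  (len 4)
k=5  "101"  (len 3)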